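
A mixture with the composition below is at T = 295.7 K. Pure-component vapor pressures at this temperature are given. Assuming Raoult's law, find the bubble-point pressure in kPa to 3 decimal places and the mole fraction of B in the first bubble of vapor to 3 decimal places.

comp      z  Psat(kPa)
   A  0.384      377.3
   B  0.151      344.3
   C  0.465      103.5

Pbub = 245.000 kPa, y_B = 0.212

At the bubble point ψ → 0, so ΣzᵢKᵢ = 1 with Kᵢ = Pᵢˢᵃᵗ/P ⇒ P = ΣzᵢPᵢˢᵃᵗ.
P = 0.384·377.3 + 0.151·344.3 + 0.465·103.5 = 245.000 kPa
yᵢ = zᵢPᵢˢᵃᵗ/P ⇒ y_B = 0.151·344.3/245.000 = 0.212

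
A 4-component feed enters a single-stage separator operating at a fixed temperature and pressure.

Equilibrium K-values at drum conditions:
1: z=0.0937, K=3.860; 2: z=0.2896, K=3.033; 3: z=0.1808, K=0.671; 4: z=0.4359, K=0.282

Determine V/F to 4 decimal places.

Newton iteration, V/F⁰ = 0.5:
  V/F = 0.5000: g = -0.15721, g' = -0.9991 → V/F = 0.3427
  V/F = 0.3427: g = 0.00022, g' = -1.0315 → V/F = 0.3429
Converged at V/F = 0.3429.

V/F = 0.3429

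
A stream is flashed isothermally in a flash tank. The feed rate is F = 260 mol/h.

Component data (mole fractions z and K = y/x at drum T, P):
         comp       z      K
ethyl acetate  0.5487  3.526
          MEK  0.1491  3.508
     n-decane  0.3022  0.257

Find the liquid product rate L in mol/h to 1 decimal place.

Iterate (Newton) starting at ψ = 0.36:
  ψ = 0.3600: g = 0.61590, g' = -1.5303 → ψ = 0.7625
  ψ = 0.7625: g = 0.08410, g' = -1.4074 → ψ = 0.8222
  ψ = 0.8222: g = -0.00453, g' = -1.5719 → ψ = 0.8194
Converged at ψ = 0.8193.
Then V = ψ·F = 0.8193·260 = 213.0 mol/h and L = F − V = 47.0 mol/h.

L = 47.0 mol/h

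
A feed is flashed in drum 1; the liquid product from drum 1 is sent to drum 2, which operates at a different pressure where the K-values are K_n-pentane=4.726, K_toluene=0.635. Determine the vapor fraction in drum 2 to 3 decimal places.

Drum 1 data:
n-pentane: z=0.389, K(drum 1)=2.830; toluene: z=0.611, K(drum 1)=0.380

V/F (drum 2) = 0.493

Drum 1:
Let ψ₁ = V/F and solve Σ zᵢ(Kᵢ−1)/(1+ψ₁(Kᵢ−1)) = 0.
Feasibility: ΣzᵢKᵢ = 1.333, Σzᵢ/Kᵢ = 1.745 — both > 1, two phases present.
Newton iteration, ψ₁⁰ = 0.5:
  ψ₁ = 0.500: g = -0.1773, g' = -0.849 → ψ₁ = 0.291
  ψ₁ = 0.291: g = 0.0022, g' = -0.904 → ψ₁ = 0.294
Converged at ψ₁ = 0.294.
Drum-1 compositions:
  n-pentane: x = 0.253, y = 0.716
  toluene: x = 0.747, y = 0.284
Drum-2 feed = drum-1 liquid: z₂ = (0.2531, 0.7469).
Drum 2:
Binary case is linear: z₁(K₁−1)(1+ψ₂(K₂−1)) + z₂(K₂−1)(1+ψ₂(K₁−1)) = 0
⇒ ψ₂ = [z₁(K₁−1)+z₂(K₂−1)] / [−(K₁−1)(K₂−1)] = 0.6703/1.3600 = 0.493
  n-pentane: x = 0.089, y = 0.422
  toluene: x = 0.911, y = 0.578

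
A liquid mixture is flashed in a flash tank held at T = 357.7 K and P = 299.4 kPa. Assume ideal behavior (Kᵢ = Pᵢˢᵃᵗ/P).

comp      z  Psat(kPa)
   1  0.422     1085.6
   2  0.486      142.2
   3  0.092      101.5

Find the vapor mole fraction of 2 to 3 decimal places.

Raoult's law: Kᵢ = Pᵢˢᵃᵗ/P = Pᵢˢᵃᵗ/299.4.
  K_1 = 1085.6/299.4 = 3.62592, K_2 = 142.2/299.4 = 0.47495, K_3 = 101.5/299.4 = 0.33901
Let β = V/F and solve Σ zᵢ(Kᵢ−1)/(1+β(Kᵢ−1)) = 0.
Feasibility: ΣzᵢKᵢ = 1.792, Σzᵢ/Kᵢ = 1.411 — both > 1, two phases present.
Newton iteration, β⁰ = 0.4:
  β = 0.400: g = 0.1348, g' = -0.981 → β = 0.537
  β = 0.537: g = 0.0098, g' = -0.857 → β = 0.549
Converged at β = 0.549.
Compositions from xᵢ = zᵢ/(1+β(Kᵢ−1)), yᵢ = Kᵢxᵢ:
  1: x = 0.173, y = 0.627
  2: x = 0.683, y = 0.324
  3: x = 0.144, y = 0.049

y_2 = 0.324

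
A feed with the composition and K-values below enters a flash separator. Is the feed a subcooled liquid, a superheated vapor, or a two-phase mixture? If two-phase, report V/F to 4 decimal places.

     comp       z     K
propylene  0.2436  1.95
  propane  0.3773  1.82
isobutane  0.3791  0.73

ΣzᵢKᵢ = 1.4384; Σzᵢ/Kᵢ = 0.8515.
Since Σzᵢ/Kᵢ < 1 the mixture is above its dew point — single vapor phase.

superheated vapor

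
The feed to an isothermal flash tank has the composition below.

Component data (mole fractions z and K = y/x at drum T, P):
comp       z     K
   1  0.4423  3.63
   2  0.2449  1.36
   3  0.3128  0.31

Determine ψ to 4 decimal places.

ψ = 0.7633

Rachford–Rice: g(ψ) = Σ zᵢ(Kᵢ−1)/(1+ψ(Kᵢ−1)) = 0.
Check two-phase: ΣzᵢKᵢ = 2.0356 > 1 and Σzᵢ/Kᵢ = 1.3110 > 1, so g(0) = 1.0356 > 0 and g(1) = -0.3110 < 0.
Iterate (Newton) starting at ψ = 0.5:
  ψ = 0.5000: g = 0.24768, g' = -0.9408 → ψ = 0.7633
Converged at ψ = 0.7633.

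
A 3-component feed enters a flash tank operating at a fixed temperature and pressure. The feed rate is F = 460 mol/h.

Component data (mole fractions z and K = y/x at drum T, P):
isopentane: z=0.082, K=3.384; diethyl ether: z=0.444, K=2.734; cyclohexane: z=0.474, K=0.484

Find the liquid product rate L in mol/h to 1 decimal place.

Rachford–Rice: g(ψ) = Σ zᵢ(Kᵢ−1)/(1+ψ(Kᵢ−1)) = 0.
Feasibility: ΣzᵢKᵢ = 1.721, Σzᵢ/Kᵢ = 1.166 — both > 1, two phases present.
Newton iteration, ψ⁰ = 0.36:
  ψ = 0.360: g = 0.2788, g' = -0.831 → ψ = 0.695
  ψ = 0.695: g = 0.0411, g' = -0.647 → ψ = 0.759
Converged at ψ = 0.759.
Then V = ψ·F = 0.7589·460 = 349.1 mol/h and L = F − V = 110.9 mol/h.

L = 110.9 mol/h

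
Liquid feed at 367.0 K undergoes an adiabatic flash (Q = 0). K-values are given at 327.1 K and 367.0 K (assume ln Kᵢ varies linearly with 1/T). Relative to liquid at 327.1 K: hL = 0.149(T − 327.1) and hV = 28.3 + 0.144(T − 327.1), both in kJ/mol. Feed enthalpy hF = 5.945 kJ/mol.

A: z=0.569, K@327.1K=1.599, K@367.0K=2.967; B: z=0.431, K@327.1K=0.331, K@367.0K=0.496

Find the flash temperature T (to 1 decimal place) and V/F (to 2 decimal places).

Adiabatic flash: solve Rachford–Rice at each trial T, then check hF = ψ·hV(T) + (1−ψ)·hL(T).
  T = 327.1 K: K = (1.599, 0.331), RR gives ψ = 0.131, H_out = 3.707 kJ/mol
  T = 367.0 K: K = (2.967, 0.496), RR gives ψ = 0.910, H_out = 31.512 kJ/mol
  T = 347.1 K: K = (2.219, 0.410), RR gives ψ = 0.611, H_out = 20.211 kJ/mol
  T = 337.1 K: K = (1.893, 0.370), RR gives ψ = 0.420, H_out = 13.351 kJ/mol
  T = 332.1 K: K = (1.742, 0.350), RR gives ψ = 0.295, H_out = 9.073 kJ/mol
  T = 329.6 K: K = (1.669, 0.340), RR gives ψ = 0.219, H_out = 6.566 kJ/mol
  T = 328.4 K: K = (1.635, 0.336), RR gives ψ = 0.178, H_out = 5.244 kJ/mol
Linear interpolation between T = 328.4 (H_out = 5.244) and T = 329.6 (H_out = 6.566) on hF = 5.945 gives T ≈ 329.0 K, at which ψ = 0.20.

T = 329.0 K, V/F = 0.20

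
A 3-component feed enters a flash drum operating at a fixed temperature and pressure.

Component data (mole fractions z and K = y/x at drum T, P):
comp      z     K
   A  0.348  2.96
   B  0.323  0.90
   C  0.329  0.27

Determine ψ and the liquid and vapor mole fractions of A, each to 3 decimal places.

ψ = 0.412, x_A = 0.192, y_A = 0.570

Let ψ = V/F and solve Σ zᵢ(Kᵢ−1)/(1+ψ(Kᵢ−1)) = 0.
g(0) = ΣzᵢKᵢ − 1 = 0.410 and g(1) = 1 − Σzᵢ/Kᵢ = -0.695, so a root lies in (0, 1).
Iterate (Newton) starting at ψ = 0.5:
  ψ = 0.500: g = -0.0677, g' = -0.779 → ψ = 0.413
  ψ = 0.413: g = -0.0006, g' = -0.771 → ψ = 0.412
Converged at ψ = 0.412.
Compositions from xᵢ = zᵢ/(1+ψ(Kᵢ−1)), yᵢ = Kᵢxᵢ:
  A: x = 0.192, y = 0.570
  B: x = 0.337, y = 0.303
  C: x = 0.471, y = 0.127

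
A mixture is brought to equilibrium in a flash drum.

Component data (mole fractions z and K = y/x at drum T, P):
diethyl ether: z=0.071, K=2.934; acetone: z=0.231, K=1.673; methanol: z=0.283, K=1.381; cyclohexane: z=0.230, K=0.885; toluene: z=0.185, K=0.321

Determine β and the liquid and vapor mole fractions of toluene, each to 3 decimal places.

β = 0.655, x_toluene = 0.333, y_toluene = 0.107

Iterate (Newton) starting at β = 0.5:
  β = 0.500: g = 0.0585, g' = -0.355 → β = 0.665
  β = 0.665: g = -0.0040, g' = -0.414 → β = 0.655
Converged at β = 0.655.
Compositions from xᵢ = zᵢ/(1+β(Kᵢ−1)), yᵢ = Kᵢxᵢ:
  diethyl ether: x = 0.031, y = 0.092
  acetone: x = 0.160, y = 0.268
  methanol: x = 0.226, y = 0.313
  cyclohexane: x = 0.249, y = 0.220
  toluene: x = 0.333, y = 0.107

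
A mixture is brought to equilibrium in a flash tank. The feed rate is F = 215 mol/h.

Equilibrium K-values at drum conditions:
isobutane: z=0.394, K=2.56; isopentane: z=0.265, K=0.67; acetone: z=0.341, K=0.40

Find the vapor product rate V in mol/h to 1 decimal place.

Iterate (Newton) starting at ψ = 0.5:
  ψ = 0.500: g = -0.0517, g' = -0.595 → ψ = 0.413
  ψ = 0.413: g = 0.0005, g' = -0.610 → ψ = 0.414
Converged at ψ = 0.414.
Then V = ψ·F = 0.4139·215 = 89.0 mol/h and L = F − V = 126.0 mol/h.

V = 89.0 mol/h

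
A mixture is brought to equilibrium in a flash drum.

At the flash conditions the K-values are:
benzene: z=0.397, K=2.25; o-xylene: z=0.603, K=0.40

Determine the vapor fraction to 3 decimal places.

ψ = 0.179

Let ψ = V/F and solve Σ zᵢ(Kᵢ−1)/(1+ψ(Kᵢ−1)) = 0.
Check two-phase: ΣzᵢKᵢ = 1.134 > 1 and Σzᵢ/Kᵢ = 1.684 > 1, so g(0) = 0.134 > 0 and g(1) = -0.684 < 0.
Iterate (Newton) starting at ψ = 0.5:
  ψ = 0.500: g = -0.2115, g' = -0.678 → ψ = 0.188
  ψ = 0.188: g = -0.0060, g' = -0.682 → ψ = 0.179
Converged at ψ = 0.179.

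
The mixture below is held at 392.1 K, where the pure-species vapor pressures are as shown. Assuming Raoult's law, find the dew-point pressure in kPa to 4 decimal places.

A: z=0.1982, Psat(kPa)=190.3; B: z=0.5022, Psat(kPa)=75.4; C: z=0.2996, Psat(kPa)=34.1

At the dew point ψ → 1, so Σzᵢ/Kᵢ = 1 with Kᵢ = Pᵢˢᵃᵗ/P ⇒ 1/P = Σzᵢ/Pᵢˢᵃᵗ.
1/P = 0.1982/190.3 + 0.5022/75.4 + 0.2996/34.1 = 0.0164879 ⇒ P = 60.6505 kPa

Pdew = 60.6505 kPa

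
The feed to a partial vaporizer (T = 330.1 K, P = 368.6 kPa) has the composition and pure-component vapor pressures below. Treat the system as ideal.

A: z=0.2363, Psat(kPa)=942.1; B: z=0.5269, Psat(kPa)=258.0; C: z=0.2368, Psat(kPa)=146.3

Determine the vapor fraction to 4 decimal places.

ψ = 0.1056

Raoult's law: Kᵢ = Pᵢˢᵃᵗ/P = Pᵢˢᵃᵗ/368.6.
  K_A = 942.1/368.6 = 2.555887, K_B = 258.0/368.6 = 0.699946, K_C = 146.3/368.6 = 0.396907
Material balance + equilibrium reduce to Σ zᵢ(Kᵢ−1)/(1+ψ(Kᵢ−1)) = 0.
Check two-phase: ΣzᵢKᵢ = 1.0667 > 1 and Σzᵢ/Kᵢ = 1.4418 > 1, so g(0) = 0.0667 > 0 and g(1) = -0.4418 < 0.
Newton iteration, ψ⁰ = 0.5:
  ψ = 0.5000: g = -0.18369, g' = -0.4232 → ψ = 0.0659
  ψ = 0.0659: g = 0.02343, g' = -0.6133 → ψ = 0.1041
  ψ = 0.1041: g = 0.00081, g' = -0.5722 → ψ = 0.1056
Converged at ψ = 0.1056.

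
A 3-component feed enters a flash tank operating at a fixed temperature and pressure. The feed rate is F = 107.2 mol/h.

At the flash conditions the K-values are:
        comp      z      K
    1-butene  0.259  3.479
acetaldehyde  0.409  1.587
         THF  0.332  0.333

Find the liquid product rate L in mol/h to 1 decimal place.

Rachford–Rice: g(β) = Σ zᵢ(Kᵢ−1)/(1+β(Kᵢ−1)) = 0.
g(0) = ΣzᵢKᵢ − 1 = 0.661 and g(1) = 1 − Σzᵢ/Kᵢ = -0.329, so a root lies in (0, 1).
Newton iteration, β⁰ = 0.51:
  β = 0.510: g = 0.1327, g' = -0.733 → β = 0.691
  β = 0.691: g = -0.0033, g' = -0.796 → β = 0.687
Converged at β = 0.687.
Then V = β·F = 0.6868·107.2 = 73.6 mol/h and L = F − V = 33.6 mol/h.

L = 33.6 mol/h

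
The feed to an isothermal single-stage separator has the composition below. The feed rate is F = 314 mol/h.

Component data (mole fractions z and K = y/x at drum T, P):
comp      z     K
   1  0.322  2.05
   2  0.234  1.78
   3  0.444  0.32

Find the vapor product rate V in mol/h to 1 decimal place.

V = 107.1 mol/h

Let β = V/F and solve Σ zᵢ(Kᵢ−1)/(1+β(Kᵢ−1)) = 0.
Check two-phase: ΣzᵢKᵢ = 1.219 > 1 and Σzᵢ/Kᵢ = 1.676 > 1, so g(0) = 0.219 > 0 and g(1) = -0.676 < 0.
Newton–Raphson from β = 0.56:
  β = 0.560: g = -0.1477, g' = -0.745 → β = 0.362
  β = 0.362: g = -0.0131, g' = -0.634 → β = 0.341
Converged at β = 0.341.
Then V = β·F = 0.3411·314 = 107.1 mol/h and L = F − V = 206.9 mol/h.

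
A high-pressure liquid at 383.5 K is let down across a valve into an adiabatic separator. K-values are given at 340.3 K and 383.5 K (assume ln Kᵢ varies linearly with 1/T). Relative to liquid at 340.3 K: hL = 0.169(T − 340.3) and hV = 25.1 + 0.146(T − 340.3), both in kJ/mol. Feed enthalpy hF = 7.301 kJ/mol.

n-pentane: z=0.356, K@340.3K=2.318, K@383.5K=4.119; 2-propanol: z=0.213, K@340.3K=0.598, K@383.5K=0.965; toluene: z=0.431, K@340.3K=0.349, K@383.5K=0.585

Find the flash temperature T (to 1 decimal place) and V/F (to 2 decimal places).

Adiabatic flash: solve Rachford–Rice at each trial T, then check hF = ψ·hV(T) + (1−ψ)·hL(T).
  T = 340.3 K: K = (2.318, 0.598, 0.349), RR gives ψ = 0.135, H_out = 3.395 kJ/mol
  T = 383.5 K: K = (4.119, 0.965, 0.585), RR gives ψ = 0.896, H_out = 28.910 kJ/mol
  T = 361.9 K: K = (3.143, 0.771, 0.459), RR gives ψ = 0.490, H_out = 15.696 kJ/mol
  T = 351.1 K: K = (2.712, 0.681, 0.402), RR gives ψ = 0.319, H_out = 9.756 kJ/mol
  T = 345.7 K: K = (2.510, 0.639, 0.375), RR gives ψ = 0.231, H_out = 6.677 kJ/mol
  T = 348.4 K: K = (2.610, 0.660, 0.388), RR gives ψ = 0.276, H_out = 8.235 kJ/mol
  T = 347.0 K: K = (2.558, 0.649, 0.381), RR gives ψ = 0.253, H_out = 7.432 kJ/mol
Linear interpolation between T = 345.7 (H_out = 6.677) and T = 347.0 (H_out = 7.432) on hF = 7.301 gives T ≈ 346.8 K, at which ψ = 0.25.

T = 346.8 K, V/F = 0.25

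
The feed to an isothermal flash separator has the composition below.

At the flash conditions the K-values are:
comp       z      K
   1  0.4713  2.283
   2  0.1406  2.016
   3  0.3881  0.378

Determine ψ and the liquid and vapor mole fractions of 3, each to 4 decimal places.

Newton–Raphson from ψ = 0.5:
  ψ = 0.5000: g = 0.11274, g' = -0.6680 → ψ = 0.6688
  ψ = 0.6688: g = -0.00283, g' = -0.7164 → ψ = 0.6648
Converged at ψ = 0.6648.
Compositions from xᵢ = zᵢ/(1+ψ(Kᵢ−1)), yᵢ = Kᵢxᵢ:
  1: x = 0.2544, y = 0.5807
  2: x = 0.0839, y = 0.1692
  3: x = 0.6617, y = 0.2501

ψ = 0.6648, x_3 = 0.6617, y_3 = 0.2501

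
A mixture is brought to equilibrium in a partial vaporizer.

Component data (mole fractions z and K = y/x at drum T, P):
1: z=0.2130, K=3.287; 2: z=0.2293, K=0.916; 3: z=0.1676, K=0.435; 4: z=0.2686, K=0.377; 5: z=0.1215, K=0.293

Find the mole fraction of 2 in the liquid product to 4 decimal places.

Rachford–Rice: g(β) = Σ zᵢ(Kᵢ−1)/(1+β(Kᵢ−1)) = 0.
Check two-phase: ΣzᵢKᵢ = 1.1199 > 1 and Σzᵢ/Kᵢ = 1.8276 > 1, so g(0) = 0.1199 > 0 and g(1) = -0.8276 < 0.
Newton iteration, β⁰ = 0.66:
  β = 0.6600: g = -0.42251, g' = -0.8289 → β = 0.1503
  β = 0.1503: g = -0.04120, g' = -0.8855 → β = 0.1038
  β = 0.1038: g = 0.00208, g' = -0.9796 → β = 0.1059
Converged at β = 0.1059.
Compositions from xᵢ = zᵢ/(1+β(Kᵢ−1)), yᵢ = Kᵢxᵢ:
  1: x = 0.1715, y = 0.5636
  2: x = 0.2314, y = 0.2119
  3: x = 0.1783, y = 0.0775
  4: x = 0.2876, y = 0.1084
  5: x = 0.1313, y = 0.0385

x_2 = 0.2314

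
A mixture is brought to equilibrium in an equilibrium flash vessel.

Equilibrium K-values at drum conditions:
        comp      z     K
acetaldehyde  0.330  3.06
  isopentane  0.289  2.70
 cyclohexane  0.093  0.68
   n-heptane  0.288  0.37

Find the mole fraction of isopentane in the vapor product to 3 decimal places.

y_isopentane = 0.315

Rachford–Rice: g(β) = Σ zᵢ(Kᵢ−1)/(1+β(Kᵢ−1)) = 0.
Feasibility: ΣzᵢKᵢ = 1.960, Σzᵢ/Kᵢ = 1.130 — both > 1, two phases present.
Newton–Raphson from β = 0.53:
  β = 0.530: g = 0.2752, g' = -0.823 → β = 0.865
  β = 0.865: g = 0.0038, g' = -0.888 → β = 0.869
Converged at β = 0.869.
Compositions from xᵢ = zᵢ/(1+β(Kᵢ−1)), yᵢ = Kᵢxᵢ:
  acetaldehyde: x = 0.118, y = 0.362
  isopentane: x = 0.117, y = 0.315
  cyclohexane: x = 0.129, y = 0.088
  n-heptane: x = 0.636, y = 0.235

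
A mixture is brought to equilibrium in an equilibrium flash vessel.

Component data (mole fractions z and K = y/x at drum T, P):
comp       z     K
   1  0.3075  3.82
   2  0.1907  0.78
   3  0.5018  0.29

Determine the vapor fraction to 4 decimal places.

Rachford–Rice: g(ψ) = Σ zᵢ(Kᵢ−1)/(1+ψ(Kᵢ−1)) = 0.
Check two-phase: ΣzᵢKᵢ = 1.4689 > 1 and Σzᵢ/Kᵢ = 2.0553 > 1, so g(0) = 0.4689 > 0 and g(1) = -1.0553 < 0.
Newton iteration, ψ⁰ = 0.5:
  ψ = 0.5000: g = -0.23970, g' = -1.0407 → ψ = 0.2697
  ψ = 0.2697: g = 0.00731, g' = -1.1864 → ψ = 0.2758
  ψ = 0.2758: g = 0.00003, g' = -1.1753 → ψ = 0.2759
Converged at ψ = 0.2759.

ψ = 0.2759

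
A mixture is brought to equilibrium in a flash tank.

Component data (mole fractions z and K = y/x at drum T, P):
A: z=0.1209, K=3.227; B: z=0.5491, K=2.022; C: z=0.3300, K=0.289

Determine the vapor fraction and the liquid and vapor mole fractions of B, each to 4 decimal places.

Material balance + equilibrium reduce to Σ zᵢ(Kᵢ−1)/(1+ψ(Kᵢ−1)) = 0.
Feasibility: ΣzᵢKᵢ = 1.5958, Σzᵢ/Kᵢ = 1.4509 — both > 1, two phases present.
Iterate (Newton) starting at ψ = 0.5:
  ψ = 0.5000: g = 0.13474, g' = -0.7870 → ψ = 0.6712
  ψ = 0.6712: g = -0.00803, g' = -0.9085 → ψ = 0.6624
  ψ = 0.6624: g = -0.00005, g' = -0.8978 → ψ = 0.6623
Converged at ψ = 0.6623.
Compositions from xᵢ = zᵢ/(1+ψ(Kᵢ−1)), yᵢ = Kᵢxᵢ:
  A: x = 0.0488, y = 0.1576
  B: x = 0.3275, y = 0.6621
  C: x = 0.6237, y = 0.1802

ψ = 0.6623, x_B = 0.3275, y_B = 0.6621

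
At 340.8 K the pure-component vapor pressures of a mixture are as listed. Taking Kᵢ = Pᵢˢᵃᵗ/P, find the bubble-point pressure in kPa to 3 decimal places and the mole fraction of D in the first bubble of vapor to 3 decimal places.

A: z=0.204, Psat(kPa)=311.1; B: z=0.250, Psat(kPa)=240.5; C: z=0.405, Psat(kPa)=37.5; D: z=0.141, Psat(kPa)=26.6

Pbub = 142.528 kPa, y_D = 0.026

At the bubble point ψ → 0, so ΣzᵢKᵢ = 1 with Kᵢ = Pᵢˢᵃᵗ/P ⇒ P = ΣzᵢPᵢˢᵃᵗ.
P = 0.204·311.1 + 0.250·240.5 + 0.405·37.5 + 0.141·26.6 = 142.528 kPa
yᵢ = zᵢPᵢˢᵃᵗ/P ⇒ y_D = 0.141·26.6/142.528 = 0.026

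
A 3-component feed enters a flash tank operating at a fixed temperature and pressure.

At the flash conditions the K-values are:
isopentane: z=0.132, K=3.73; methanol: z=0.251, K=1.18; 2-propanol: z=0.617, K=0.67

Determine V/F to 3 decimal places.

Rachford–Rice: g(V/F) = Σ zᵢ(Kᵢ−1)/(1+V/F(Kᵢ−1)) = 0.
Feasibility: ΣzᵢKᵢ = 1.202, Σzᵢ/Kᵢ = 1.169 — both > 1, two phases present.
Newton iteration, V/F⁰ = 0.5:
  V/F = 0.500: g = -0.0500, g' = -0.279 → V/F = 0.321
  V/F = 0.321: g = 0.0071, g' = -0.371 → V/F = 0.340
Converged at V/F = 0.340.

V/F = 0.340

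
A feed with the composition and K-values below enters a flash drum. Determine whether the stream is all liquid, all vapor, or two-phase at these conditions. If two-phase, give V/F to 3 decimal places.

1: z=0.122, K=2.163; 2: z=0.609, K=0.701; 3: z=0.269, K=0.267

ΣzᵢKᵢ = 0.763; Σzᵢ/Kᵢ = 1.933.
Since ΣzᵢKᵢ < 1 the mixture is below its bubble point — single liquid phase.

all liquid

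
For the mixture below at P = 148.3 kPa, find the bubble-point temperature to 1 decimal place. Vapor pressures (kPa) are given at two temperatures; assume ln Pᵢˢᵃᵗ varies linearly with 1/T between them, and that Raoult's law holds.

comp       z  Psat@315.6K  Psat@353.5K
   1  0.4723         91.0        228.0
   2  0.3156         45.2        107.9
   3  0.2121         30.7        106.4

T = 349.0 K

Bubble-point temperature: ΣzᵢPᵢˢᵃᵗ(T) = P. Interpolate ln Pᵢˢᵃᵗ = aᵢ + bᵢ/T.
  T = 315.6 K: ΣzᵢPᵢˢᵃᵗ = 63.76 kPa
  T = 353.5 K: ΣzᵢPᵢˢᵃᵗ = 164.31 kPa
  T = 334.6 K: ΣzᵢPᵢˢᵃᵗ = 105.10 kPa
  T = 344.1 K: ΣzᵢPᵢˢᵃᵗ = 132.33 kPa
  T = 348.8 K: ΣzᵢPᵢˢᵃᵗ = 147.65 kPa
  T = 351.1 K: ΣzᵢPᵢˢᵃᵗ = 155.63 kPa
Interpolating between 348.8 K and 351.1 K gives T ≈ 349.0 K.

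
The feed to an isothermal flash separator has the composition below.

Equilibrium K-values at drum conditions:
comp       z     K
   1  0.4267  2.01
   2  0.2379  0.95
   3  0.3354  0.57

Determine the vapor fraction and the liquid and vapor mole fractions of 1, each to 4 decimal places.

Let ψ = V/F and solve Σ zᵢ(Kᵢ−1)/(1+ψ(Kᵢ−1)) = 0.
Check two-phase: ΣzᵢKᵢ = 1.2748 > 1 and Σzᵢ/Kᵢ = 1.0511 > 1, so g(0) = 0.2748 > 0 and g(1) = -0.0511 < 0.
Newton–Raphson from ψ = 0.47:
  ψ = 0.4700: g = 0.09931, g' = -0.2982 → ψ = 0.8030
  ψ = 0.8030: g = 0.00528, g' = -0.2780 → ψ = 0.8220
Converged at ψ = 0.8220.
Compositions from xᵢ = zᵢ/(1+ψ(Kᵢ−1)), yᵢ = Kᵢxᵢ:
  1: x = 0.2331, y = 0.4686
  2: x = 0.2481, y = 0.2357
  3: x = 0.5188, y = 0.2957

ψ = 0.8220, x_1 = 0.2331, y_1 = 0.4686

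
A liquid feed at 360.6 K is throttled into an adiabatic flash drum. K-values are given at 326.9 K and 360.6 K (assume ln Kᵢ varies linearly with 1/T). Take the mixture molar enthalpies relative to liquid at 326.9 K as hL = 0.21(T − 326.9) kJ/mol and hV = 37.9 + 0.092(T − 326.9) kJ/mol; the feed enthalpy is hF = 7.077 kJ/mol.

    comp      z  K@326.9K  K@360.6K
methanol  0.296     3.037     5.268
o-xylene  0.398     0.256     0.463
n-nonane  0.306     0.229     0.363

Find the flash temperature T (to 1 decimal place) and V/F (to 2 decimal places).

T = 336.0 K, V/F = 0.14

Adiabatic flash: solve Rachford–Rice at each trial T, then check hF = ψ·hV(T) + (1−ψ)·hL(T).
  T = 326.9 K: K = (3.037, 0.256, 0.229), RR gives ψ = 0.046, H_out = 1.746 kJ/mol
  T = 360.6 K: K = (5.268, 0.463, 0.363), RR gives ψ = 0.344, H_out = 18.749 kJ/mol
  T = 343.8 K: K = (4.058, 0.350, 0.292), RR gives ψ = 0.208, H_out = 11.010 kJ/mol
  T = 335.4 K: K = (3.526, 0.301, 0.259), RR gives ψ = 0.134, H_out = 6.728 kJ/mol
  T = 339.6 K: K = (3.786, 0.325, 0.275), RR gives ψ = 0.172, H_out = 8.928 kJ/mol
  T = 337.5 K: K = (3.655, 0.312, 0.267), RR gives ψ = 0.153, H_out = 7.845 kJ/mol
  T = 336.4 K: K = (3.587, 0.306, 0.263), RR gives ψ = 0.143, H_out = 7.264 kJ/mol
  T = 335.9 K: K = (3.557, 0.303, 0.261), RR gives ψ = 0.139, H_out = 6.997 kJ/mol
Linear interpolation between T = 335.9 (H_out = 6.997) and T = 336.4 (H_out = 7.264) on hF = 7.077 gives T ≈ 336.0 K, at which ψ = 0.14.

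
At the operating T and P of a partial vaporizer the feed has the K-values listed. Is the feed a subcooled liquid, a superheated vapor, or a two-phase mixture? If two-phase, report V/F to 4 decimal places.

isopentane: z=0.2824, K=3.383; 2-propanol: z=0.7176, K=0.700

two-phase, V/F = 0.6402

ΣzᵢKᵢ = 1.4577; Σzᵢ/Kᵢ = 1.1086.
Both exceed 1, so a two-phase solution exists.
Let ψ = V/F and solve Σ zᵢ(Kᵢ−1)/(1+ψ(Kᵢ−1)) = 0.
Binary case is linear: z₁(K₁−1)(1+ψ(K₂−1)) + z₂(K₂−1)(1+ψ(K₁−1)) = 0
⇒ ψ = [z₁(K₁−1)+z₂(K₂−1)] / [−(K₁−1)(K₂−1)] = 0.45768/0.71490 = 0.6402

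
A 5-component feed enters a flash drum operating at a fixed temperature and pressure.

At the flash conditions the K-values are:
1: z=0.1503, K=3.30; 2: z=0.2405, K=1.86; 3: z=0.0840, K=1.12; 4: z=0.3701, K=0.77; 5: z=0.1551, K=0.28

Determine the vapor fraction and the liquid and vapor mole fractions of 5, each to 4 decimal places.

ψ = 0.5913, x_5 = 0.2701, y_5 = 0.0756

Let ψ = V/F and solve Σ zᵢ(Kᵢ−1)/(1+ψ(Kᵢ−1)) = 0.
Check two-phase: ΣzᵢKᵢ = 1.3658 > 1 and Σzᵢ/Kᵢ = 1.2844 > 1, so g(0) = 0.3658 > 0 and g(1) = -0.2844 < 0.
Newton–Raphson from ψ = 0.32:
  ψ = 0.3200: g = 0.13404, g' = -0.5329 → ψ = 0.5715
  ψ = 0.5715: g = 0.00970, g' = -0.4875 → ψ = 0.5914
  ψ = 0.5914: g = -0.00004, g' = -0.4920 → ψ = 0.5913
Converged at ψ = 0.5913.
Compositions from xᵢ = zᵢ/(1+ψ(Kᵢ−1)), yᵢ = Kᵢxᵢ:
  1: x = 0.0637, y = 0.2102
  2: x = 0.1594, y = 0.2965
  3: x = 0.0784, y = 0.0878
  4: x = 0.4284, y = 0.3298
  5: x = 0.2701, y = 0.0756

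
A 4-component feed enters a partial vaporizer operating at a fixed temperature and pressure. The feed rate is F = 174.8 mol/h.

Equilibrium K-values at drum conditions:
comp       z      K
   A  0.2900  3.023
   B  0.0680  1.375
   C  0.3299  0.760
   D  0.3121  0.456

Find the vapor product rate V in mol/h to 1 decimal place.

Let β = V/F and solve Σ zᵢ(Kᵢ−1)/(1+β(Kᵢ−1)) = 0.
Check two-phase: ΣzᵢKᵢ = 1.3632 > 1 and Σzᵢ/Kᵢ = 1.2639 > 1, so g(0) = 0.3632 > 0 and g(1) = -0.2639 < 0.
Newton iteration, β⁰ = 0.67:
  β = 0.6700: g = -0.09205, g' = -0.4757 → β = 0.4765
  β = 0.4765: g = 0.00176, g' = -0.5071 → β = 0.4800
Converged at β = 0.4800.
Then V = β·F = 0.4800·174.8 = 83.9 mol/h and L = F − V = 90.9 mol/h.

V = 83.9 mol/h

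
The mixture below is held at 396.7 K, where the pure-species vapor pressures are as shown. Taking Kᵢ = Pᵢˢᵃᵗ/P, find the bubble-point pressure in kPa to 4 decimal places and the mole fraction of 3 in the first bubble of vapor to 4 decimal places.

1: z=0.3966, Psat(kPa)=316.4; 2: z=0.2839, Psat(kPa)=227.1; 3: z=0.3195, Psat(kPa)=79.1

At the bubble point ψ → 0, so ΣzᵢKᵢ = 1 with Kᵢ = Pᵢˢᵃᵗ/P ⇒ P = ΣzᵢPᵢˢᵃᵗ.
P = 0.3966·316.4 + 0.2839·227.1 + 0.3195·79.1 = 215.2304 kPa
yᵢ = zᵢPᵢˢᵃᵗ/P ⇒ y_3 = 0.3195·79.1/215.2304 = 0.1174

Pbub = 215.2304 kPa, y_3 = 0.1174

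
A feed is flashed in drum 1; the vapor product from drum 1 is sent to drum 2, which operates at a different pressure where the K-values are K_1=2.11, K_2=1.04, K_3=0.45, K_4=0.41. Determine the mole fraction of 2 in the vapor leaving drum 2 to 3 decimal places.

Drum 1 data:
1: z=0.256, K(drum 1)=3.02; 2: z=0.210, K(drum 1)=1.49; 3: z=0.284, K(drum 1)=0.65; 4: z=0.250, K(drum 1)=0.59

Drum 1:
Let ψ₁ = V/F and solve Σ zᵢ(Kᵢ−1)/(1+ψ₁(Kᵢ−1)) = 0.
Check two-phase: ΣzᵢKᵢ = 1.418 > 1 and Σzᵢ/Kᵢ = 1.086 > 1, so g(0) = 0.418 > 0 and g(1) = -0.086 < 0.
Newton iteration, ψ₁⁰ = 0.5:
  ψ₁ = 0.500: g = 0.0905, g' = -0.409 → ψ₁ = 0.721
  ψ₁ = 0.721: g = 0.0079, g' = -0.348 → ψ₁ = 0.744
Converged at ψ₁ = 0.744.
Drum-1 compositions:
  1: x = 0.102, y = 0.309
  2: x = 0.154, y = 0.229
  3: x = 0.384, y = 0.250
  4: x = 0.360, y = 0.212
Drum-2 feed = drum-1 vapor: z₂ = (0.3088, 0.2293, 0.2496, 0.2123).
Drum 2:
Let ψ₂ = V/F and solve Σ zᵢ(Kᵢ−1)/(1+ψ₂(Kᵢ−1)) = 0.
Check two-phase: ΣzᵢKᵢ = 1.089 > 1 and Σzᵢ/Kᵢ = 1.439 > 1, so g(0) = 0.089 > 0 and g(1) = -0.439 < 0.
Iterate (Newton) starting at ψ₂ = 0.67:
  ψ₂ = 0.670: g = -0.2190, g' = -0.517 → ψ₂ = 0.246
  ψ₂ = 0.246: g = -0.0271, g' = -0.437 → ψ₂ = 0.184
  ψ₂ = 0.184: g = 0.0003, g' = -0.449 → ψ₂ = 0.185
Converged at ψ₂ = 0.185.
  1: x = 0.256, y = 0.541
  2: x = 0.228, y = 0.237
  3: x = 0.278, y = 0.125
  4: x = 0.238, y = 0.098

y_2 (drum 2) = 0.237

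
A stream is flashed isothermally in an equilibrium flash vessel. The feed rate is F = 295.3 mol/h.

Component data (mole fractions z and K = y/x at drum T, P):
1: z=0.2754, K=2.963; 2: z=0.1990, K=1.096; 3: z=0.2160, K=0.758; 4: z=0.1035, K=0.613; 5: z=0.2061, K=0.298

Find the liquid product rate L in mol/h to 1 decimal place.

Material balance + equilibrium reduce to Σ zᵢ(Kᵢ−1)/(1+ψ(Kᵢ−1)) = 0.
Check two-phase: ΣzᵢKᵢ = 1.3227 > 1 and Σzᵢ/Kᵢ = 1.4199 > 1, so g(0) = 0.3227 > 0 and g(1) = -0.4199 < 0.
Newton iteration, ψ⁰ = 0.5:
  ψ = 0.5000: g = -0.04101, g' = -0.5533 → ψ = 0.4259
  ψ = 0.4259: g = 0.00018, g' = -0.5611 → ψ = 0.4262
Converged at ψ = 0.4262.
Then V = ψ·F = 0.4262·295.3 = 125.9 mol/h and L = F − V = 169.4 mol/h.

L = 169.4 mol/h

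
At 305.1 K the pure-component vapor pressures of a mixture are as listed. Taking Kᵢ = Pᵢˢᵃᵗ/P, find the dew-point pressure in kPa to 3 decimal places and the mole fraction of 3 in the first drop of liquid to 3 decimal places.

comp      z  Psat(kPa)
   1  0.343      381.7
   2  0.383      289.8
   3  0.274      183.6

At the dew point ψ → 1, so Σzᵢ/Kᵢ = 1 with Kᵢ = Pᵢˢᵃᵗ/P ⇒ 1/P = Σzᵢ/Pᵢˢᵃᵗ.
1/P = 0.343/381.7 + 0.383/289.8 + 0.274/183.6 = 0.003713 ⇒ P = 269.354 kPa
xᵢ = zᵢP/Pᵢˢᵃᵗ ⇒ x_3 = 0.274·269.354/183.6 = 0.402

Pdew = 269.354 kPa, x_3 = 0.402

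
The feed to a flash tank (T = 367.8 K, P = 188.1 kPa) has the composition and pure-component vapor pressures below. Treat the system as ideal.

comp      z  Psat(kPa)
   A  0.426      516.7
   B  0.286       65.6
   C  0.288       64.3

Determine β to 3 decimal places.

β = 0.322

Raoult's law: Kᵢ = Pᵢˢᵃᵗ/P = Pᵢˢᵃᵗ/188.1.
  K_A = 516.7/188.1 = 2.74694, K_B = 65.6/188.1 = 0.34875, K_C = 64.3/188.1 = 0.34184
Let β = V/F and solve Σ zᵢ(Kᵢ−1)/(1+β(Kᵢ−1)) = 0.
Feasibility: ΣzᵢKᵢ = 1.368, Σzᵢ/Kᵢ = 1.818 — both > 1, two phases present.
Newton–Raphson from β = 0.5:
  β = 0.500: g = -0.1615, g' = -0.914 → β = 0.323
  β = 0.323: g = -0.0012, g' = -0.927 → β = 0.322
Converged at β = 0.322.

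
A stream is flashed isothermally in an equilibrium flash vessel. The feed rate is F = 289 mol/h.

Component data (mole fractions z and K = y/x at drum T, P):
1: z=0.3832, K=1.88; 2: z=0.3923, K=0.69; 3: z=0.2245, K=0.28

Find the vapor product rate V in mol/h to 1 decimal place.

Material balance + equilibrium reduce to Σ zᵢ(Kᵢ−1)/(1+V/F(Kᵢ−1)) = 0.
Feasibility: ΣzᵢKᵢ = 1.0540, Σzᵢ/Kᵢ = 1.5742 — both > 1, two phases present.
Iterate (Newton) starting at V/F = 0.5:
  V/F = 0.5000: g = -0.16231, g' = -0.4800 → V/F = 0.1619
  V/F = 0.1619: g = -0.01584, g' = -0.4183 → V/F = 0.1240
  V/F = 0.1240: g = 0.00007, g' = -0.4223 → V/F = 0.1242
Converged at V/F = 0.1242.
Then V = V/F·F = 0.1242·289 = 35.9 mol/h and L = F − V = 253.1 mol/h.

V = 35.9 mol/h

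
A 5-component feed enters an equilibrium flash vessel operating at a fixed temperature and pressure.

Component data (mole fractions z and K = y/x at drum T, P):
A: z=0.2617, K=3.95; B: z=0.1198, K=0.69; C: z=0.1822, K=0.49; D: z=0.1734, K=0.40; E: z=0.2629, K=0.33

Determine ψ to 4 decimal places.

ψ = 0.2176

Iterate (Newton) starting at ψ = 0.43:
  ψ = 0.4300: g = -0.20920, g' = -0.8819 → ψ = 0.1928
  ψ = 0.1928: g = 0.02966, g' = -1.2322 → ψ = 0.2169
  ψ = 0.2169: g = 0.00084, g' = -1.1642 → ψ = 0.2176
Converged at ψ = 0.2176.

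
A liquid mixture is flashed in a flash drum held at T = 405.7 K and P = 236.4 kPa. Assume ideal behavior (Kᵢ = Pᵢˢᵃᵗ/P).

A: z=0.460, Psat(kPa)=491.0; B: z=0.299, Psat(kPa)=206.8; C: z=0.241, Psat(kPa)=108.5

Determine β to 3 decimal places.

Raoult's law: Kᵢ = Pᵢˢᵃᵗ/P = Pᵢˢᵃᵗ/236.4.
  K_A = 491.0/236.4 = 2.07699, K_B = 206.8/236.4 = 0.87479, K_C = 108.5/236.4 = 0.45897
Newton iteration, β⁰ = 0.45:
  β = 0.450: g = 0.1217, g' = -0.371 → β = 0.778
  β = 0.778: g = 0.0028, g' = -0.374 → β = 0.786
Converged at β = 0.786.

β = 0.786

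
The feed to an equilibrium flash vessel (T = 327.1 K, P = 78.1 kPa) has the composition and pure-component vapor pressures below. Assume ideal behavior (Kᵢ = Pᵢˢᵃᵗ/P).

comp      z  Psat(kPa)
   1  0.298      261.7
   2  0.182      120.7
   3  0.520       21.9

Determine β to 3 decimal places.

β = 0.318

Raoult's law: Kᵢ = Pᵢˢᵃᵗ/P = Pᵢˢᵃᵗ/78.1.
  K_1 = 261.7/78.1 = 3.35083, K_2 = 120.7/78.1 = 1.54545, K_3 = 21.9/78.1 = 0.28041
Newton–Raphson from β = 0.5:
  β = 0.500: g = -0.1845, g' = -1.038 → β = 0.322
  β = 0.322: g = -0.0042, g' = -1.029 → β = 0.318
Converged at β = 0.318.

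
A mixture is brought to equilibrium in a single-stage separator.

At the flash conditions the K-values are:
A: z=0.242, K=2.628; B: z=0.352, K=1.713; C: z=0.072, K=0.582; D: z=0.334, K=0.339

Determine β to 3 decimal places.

Let β = V/F and solve Σ zᵢ(Kᵢ−1)/(1+β(Kᵢ−1)) = 0.
g(0) = ΣzᵢKᵢ − 1 = 0.394 and g(1) = 1 − Σzᵢ/Kᵢ = -0.407, so a root lies in (0, 1).
Iterate (Newton) starting at β = 0.5:
  β = 0.500: g = 0.0344, g' = -0.638 → β = 0.554
  β = 0.554: g = -0.0004, g' = -0.654 → β = 0.553
Converged at β = 0.553.

β = 0.553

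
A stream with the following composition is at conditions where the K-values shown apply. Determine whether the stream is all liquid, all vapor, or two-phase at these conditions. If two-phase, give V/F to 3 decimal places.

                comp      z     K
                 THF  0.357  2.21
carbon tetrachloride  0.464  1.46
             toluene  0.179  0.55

all vapor

ΣzᵢKᵢ = 1.565; Σzᵢ/Kᵢ = 0.805.
Since Σzᵢ/Kᵢ < 1 the mixture is above its dew point — single vapor phase.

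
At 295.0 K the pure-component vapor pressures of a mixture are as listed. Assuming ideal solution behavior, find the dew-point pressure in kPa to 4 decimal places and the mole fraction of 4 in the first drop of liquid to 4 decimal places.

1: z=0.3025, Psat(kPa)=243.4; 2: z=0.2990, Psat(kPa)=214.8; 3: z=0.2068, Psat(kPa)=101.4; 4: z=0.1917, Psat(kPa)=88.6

At the dew point ψ → 1, so Σzᵢ/Kᵢ = 1 with Kᵢ = Pᵢˢᵃᵗ/P ⇒ 1/P = Σzᵢ/Pᵢˢᵃᵗ.
1/P = 0.3025/243.4 + 0.2990/214.8 + 0.2068/101.4 + 0.1917/88.6 = 0.0068379 ⇒ P = 146.2436 kPa
xᵢ = zᵢP/Pᵢˢᵃᵗ ⇒ x_4 = 0.1917·146.2436/88.6 = 0.3164

Pdew = 146.2436 kPa, x_4 = 0.3164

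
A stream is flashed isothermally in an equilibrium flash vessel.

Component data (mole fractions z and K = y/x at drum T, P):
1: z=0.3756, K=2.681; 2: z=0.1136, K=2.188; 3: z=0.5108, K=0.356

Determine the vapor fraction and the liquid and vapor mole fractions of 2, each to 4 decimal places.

Material balance + equilibrium reduce to Σ zᵢ(Kᵢ−1)/(1+ψ(Kᵢ−1)) = 0.
Feasibility: ΣzᵢKᵢ = 1.4374, Σzᵢ/Kᵢ = 1.6268 — both > 1, two phases present.
Newton–Raphson from ψ = 0.5:
  ψ = 0.5000: g = -0.05747, g' = -0.8373 → ψ = 0.4314
  ψ = 0.4314: g = -0.00026, g' = -0.8329 → ψ = 0.4310
Converged at ψ = 0.4310.
Compositions from xᵢ = zᵢ/(1+ψ(Kᵢ−1)), yᵢ = Kᵢxᵢ:
  1: x = 0.2178, y = 0.5839
  2: x = 0.0751, y = 0.1644
  3: x = 0.7071, y = 0.2517

ψ = 0.4310, x_2 = 0.0751, y_2 = 0.1644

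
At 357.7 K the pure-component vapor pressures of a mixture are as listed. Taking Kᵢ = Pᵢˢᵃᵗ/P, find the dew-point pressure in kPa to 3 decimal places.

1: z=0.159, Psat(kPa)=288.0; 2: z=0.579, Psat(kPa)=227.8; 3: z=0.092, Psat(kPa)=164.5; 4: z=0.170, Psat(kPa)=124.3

Pdew = 199.175 kPa

At the dew point ψ → 1, so Σzᵢ/Kᵢ = 1 with Kᵢ = Pᵢˢᵃᵗ/P ⇒ 1/P = Σzᵢ/Pᵢˢᵃᵗ.
1/P = 0.159/288.0 + 0.579/227.8 + 0.092/164.5 + 0.170/124.3 = 0.005021 ⇒ P = 199.175 kPa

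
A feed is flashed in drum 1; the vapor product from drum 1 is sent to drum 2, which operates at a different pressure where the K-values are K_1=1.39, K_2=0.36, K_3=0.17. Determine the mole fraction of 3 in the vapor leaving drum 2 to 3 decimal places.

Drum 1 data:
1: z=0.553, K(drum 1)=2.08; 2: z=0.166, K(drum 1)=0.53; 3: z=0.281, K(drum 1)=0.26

y_3 (drum 2) = 0.031

Drum 1:
Let ψ₁ = V/F and solve Σ zᵢ(Kᵢ−1)/(1+ψ₁(Kᵢ−1)) = 0.
Check two-phase: ΣzᵢKᵢ = 1.311 > 1 and Σzᵢ/Kᵢ = 1.660 > 1, so g(0) = 0.311 > 0 and g(1) = -0.660 < 0.
Iterate (Newton) starting at ψ₁ = 0.42:
  ψ₁ = 0.420: g = 0.0119, g' = -0.686 → ψ₁ = 0.437
Converged at ψ₁ = 0.437.
Drum-1 compositions:
  1: x = 0.376, y = 0.781
  2: x = 0.209, y = 0.111
  3: x = 0.415, y = 0.108
Drum-2 feed = drum-1 vapor: z₂ = (0.7812, 0.1107, 0.1080).
Drum 2:
Let ψ₂ = V/F and solve Σ zᵢ(Kᵢ−1)/(1+ψ₂(Kᵢ−1)) = 0.
Check two-phase: ΣzᵢKᵢ = 1.144 > 1 and Σzᵢ/Kᵢ = 1.505 > 1, so g(0) = 0.144 > 0 and g(1) = -0.505 < 0.
Iterate (Newton) starting at ψ₂ = 0.63:
  ψ₂ = 0.630: g = -0.0621, g' = -0.531 → ψ₂ = 0.513
  ψ₂ = 0.513: g = -0.0078, g' = -0.409 → ψ₂ = 0.494
Converged at ψ₂ = 0.494.
  1: x = 0.655, y = 0.911
  2: x = 0.162, y = 0.058
  3: x = 0.183, y = 0.031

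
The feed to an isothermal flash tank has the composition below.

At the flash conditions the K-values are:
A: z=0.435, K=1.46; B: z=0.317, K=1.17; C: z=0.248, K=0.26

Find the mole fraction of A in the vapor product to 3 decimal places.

Let ψ = V/F and solve Σ zᵢ(Kᵢ−1)/(1+ψ(Kᵢ−1)) = 0.
g(0) = ΣzᵢKᵢ − 1 = 0.070 and g(1) = 1 − Σzᵢ/Kᵢ = -0.523, so a root lies in (0, 1).
Newton iteration, ψ⁰ = 0.5:
  ψ = 0.500: g = -0.0790, g' = -0.411 → ψ = 0.308
  ψ = 0.308: g = -0.0112, g' = -0.307 → ψ = 0.271
Converged at ψ = 0.271.
Compositions from xᵢ = zᵢ/(1+ψ(Kᵢ−1)), yᵢ = Kᵢxᵢ:
  A: x = 0.387, y = 0.565
  B: x = 0.303, y = 0.355
  C: x = 0.310, y = 0.081

y_A = 0.565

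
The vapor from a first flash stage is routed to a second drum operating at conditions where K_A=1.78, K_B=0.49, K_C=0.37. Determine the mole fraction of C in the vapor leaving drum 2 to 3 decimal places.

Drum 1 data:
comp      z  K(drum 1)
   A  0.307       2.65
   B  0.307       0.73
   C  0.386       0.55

Drum 1:
Iterate (Newton) starting at ψ₁ = 0.5:
  ψ₁ = 0.500: g = -0.0424, g' = -0.411 → ψ₁ = 0.397
  ψ₁ = 0.397: g = 0.0018, g' = -0.449 → ψ₁ = 0.401
Converged at ψ₁ = 0.401.
Drum-1 compositions:
  A: x = 0.185, y = 0.490
  B: x = 0.344, y = 0.251
  C: x = 0.471, y = 0.259
Drum-2 feed = drum-1 vapor: z₂ = (0.4897, 0.2513, 0.2590).
Drum 2:
Iterate (Newton) starting at ψ₂ = 0.42:
  ψ₂ = 0.420: g = -0.0973, g' = -0.465 → ψ₂ = 0.211
  ψ₂ = 0.211: g = -0.0037, g' = -0.438 → ψ₂ = 0.202
Converged at ψ₂ = 0.202.
  A: x = 0.423, y = 0.753
  B: x = 0.280, y = 0.137
  C: x = 0.297, y = 0.110

y_C (drum 2) = 0.110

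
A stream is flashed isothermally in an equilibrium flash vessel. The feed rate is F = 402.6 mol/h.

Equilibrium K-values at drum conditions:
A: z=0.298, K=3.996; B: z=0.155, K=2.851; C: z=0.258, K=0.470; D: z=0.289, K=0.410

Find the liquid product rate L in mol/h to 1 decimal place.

L = 165.4 mol/h

Newton–Raphson from β = 0.5:
  β = 0.500: g = 0.0785, g' = -0.908 → β = 0.586
  β = 0.586: g = 0.0023, g' = -0.862 → β = 0.589
Converged at β = 0.589.
Then V = β·F = 0.5891·402.6 = 237.2 mol/h and L = F − V = 165.4 mol/h.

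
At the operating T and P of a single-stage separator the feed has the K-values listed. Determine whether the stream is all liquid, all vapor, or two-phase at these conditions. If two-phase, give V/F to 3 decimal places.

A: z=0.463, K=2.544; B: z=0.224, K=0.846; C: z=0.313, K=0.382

ΣzᵢKᵢ = 1.487; Σzᵢ/Kᵢ = 1.266.
Both exceed 1, so a two-phase solution exists.
Rachford–Rice: g(ψ) = Σ zᵢ(Kᵢ−1)/(1+ψ(Kᵢ−1)) = 0.
Newton iteration, ψ⁰ = 0.5:
  ψ = 0.500: g = 0.0861, g' = -0.608 → ψ = 0.642
Converged at ψ = 0.642.

two-phase, V/F = 0.642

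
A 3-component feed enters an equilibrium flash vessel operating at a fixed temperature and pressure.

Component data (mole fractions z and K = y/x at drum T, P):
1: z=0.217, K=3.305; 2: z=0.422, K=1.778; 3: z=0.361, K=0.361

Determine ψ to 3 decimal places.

ψ = 0.682

Material balance + equilibrium reduce to Σ zᵢ(Kᵢ−1)/(1+ψ(Kᵢ−1)) = 0.
Check two-phase: ΣzᵢKᵢ = 1.598 > 1 and Σzᵢ/Kᵢ = 1.303 > 1, so g(0) = 0.598 > 0 and g(1) = -0.303 < 0.
Newton iteration, ψ⁰ = 0.5:
  ψ = 0.500: g = 0.1298, g' = -0.700 → ψ = 0.685
  ψ = 0.685: g = -0.0025, g' = -0.749 → ψ = 0.682
Converged at ψ = 0.682.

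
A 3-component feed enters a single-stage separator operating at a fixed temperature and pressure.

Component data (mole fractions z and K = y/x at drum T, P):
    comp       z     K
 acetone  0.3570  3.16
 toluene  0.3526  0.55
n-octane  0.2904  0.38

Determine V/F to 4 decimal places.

V/F = 0.3757

Rachford–Rice: g(V/F) = Σ zᵢ(Kᵢ−1)/(1+V/F(Kᵢ−1)) = 0.
g(0) = ΣzᵢKᵢ − 1 = 0.4324 and g(1) = 1 − Σzᵢ/Kᵢ = -0.5183, so a root lies in (0, 1).
Iterate (Newton) starting at V/F = 0.5:
  V/F = 0.5000: g = -0.09494, g' = -0.7383 → V/F = 0.3714
  V/F = 0.3714: g = 0.00344, g' = -0.8041 → V/F = 0.3757
Converged at V/F = 0.3757.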